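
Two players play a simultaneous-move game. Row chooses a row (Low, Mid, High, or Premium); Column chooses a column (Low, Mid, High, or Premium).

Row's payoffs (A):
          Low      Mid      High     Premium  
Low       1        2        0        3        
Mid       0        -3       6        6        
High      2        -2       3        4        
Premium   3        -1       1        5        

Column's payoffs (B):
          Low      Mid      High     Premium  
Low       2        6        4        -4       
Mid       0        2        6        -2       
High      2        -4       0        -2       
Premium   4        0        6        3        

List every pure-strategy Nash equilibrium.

Find each player's best response to every opponent strategy; NE are the intersections.
Row's best responses — vs Low: Premium (payoff 3); vs Mid: Low (payoff 2); vs High: Mid (payoff 6); vs Premium: Mid (payoff 6).
Column's best responses — vs Low: Mid (payoff 6); vs Mid: High (payoff 6); vs High: Low (payoff 2); vs Premium: High (payoff 6).
Mutual best responses occur at (Low, Mid) and (Mid, High); at each, neither player gains by switching.

(Low, Mid) and (Mid, High)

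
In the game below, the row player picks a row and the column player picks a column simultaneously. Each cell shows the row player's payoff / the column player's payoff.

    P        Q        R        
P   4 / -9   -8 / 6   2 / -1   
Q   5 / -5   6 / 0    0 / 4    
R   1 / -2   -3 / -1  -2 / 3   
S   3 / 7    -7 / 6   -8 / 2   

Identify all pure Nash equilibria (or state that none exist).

Find each player's best response to every opponent strategy; NE are the intersections.
The row player's best responses — vs P: Q (payoff 5); vs Q: Q (payoff 6); vs R: P (payoff 2).
The column player's best responses — vs P: Q (payoff 6); vs Q: R (payoff 4); vs R: R (payoff 3); vs S: P (payoff 7).
No cell has both players best-responding. For instance, the row player's best reply to P is Q, but against Q the column player prefers R over P.

No pure-strategy Nash equilibrium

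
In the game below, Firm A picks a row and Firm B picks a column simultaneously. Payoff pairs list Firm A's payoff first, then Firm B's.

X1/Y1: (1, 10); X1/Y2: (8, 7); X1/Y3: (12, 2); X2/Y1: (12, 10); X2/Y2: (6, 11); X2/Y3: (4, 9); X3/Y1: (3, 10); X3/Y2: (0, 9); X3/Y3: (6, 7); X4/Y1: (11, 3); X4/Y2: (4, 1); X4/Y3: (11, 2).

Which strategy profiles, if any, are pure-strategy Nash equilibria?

None

Find each player's best response to every opponent strategy; NE are the intersections.
Firm A's best responses — vs Y1: X2 (payoff 12); vs Y2: X1 (payoff 8); vs Y3: X1 (payoff 12).
Firm B's best responses — vs X1: Y1 (payoff 10); vs X2: Y2 (payoff 11); vs X3: Y1 (payoff 10); vs X4: Y1 (payoff 3).
No cell has both players best-responding. For instance, Firm A's best reply to Y2 is X1, but against X1 Firm B prefers Y1 over Y2.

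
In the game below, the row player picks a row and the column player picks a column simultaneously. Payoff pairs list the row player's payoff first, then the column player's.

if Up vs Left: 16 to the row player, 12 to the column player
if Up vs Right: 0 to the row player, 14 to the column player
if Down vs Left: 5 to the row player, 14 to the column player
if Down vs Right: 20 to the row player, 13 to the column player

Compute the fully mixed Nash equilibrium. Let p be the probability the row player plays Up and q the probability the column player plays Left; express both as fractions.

p = 1/3, q = 20/31

Each player's mixing probability is pinned down by making the *other* player indifferent.
The column player indifferent between Left and Right: p·12 + (1−p)·14 = p·14 + (1−p)·13 ⟹ 14 + (-2)p = 13 + 1p ⟹ p = 1/3.
The row player indifferent between Up and Down: q·16 + (1−q)·0 = q·5 + (1−q)·20 ⟹ 0 + 16q = 20 + (-15)q ⟹ q = 20/31.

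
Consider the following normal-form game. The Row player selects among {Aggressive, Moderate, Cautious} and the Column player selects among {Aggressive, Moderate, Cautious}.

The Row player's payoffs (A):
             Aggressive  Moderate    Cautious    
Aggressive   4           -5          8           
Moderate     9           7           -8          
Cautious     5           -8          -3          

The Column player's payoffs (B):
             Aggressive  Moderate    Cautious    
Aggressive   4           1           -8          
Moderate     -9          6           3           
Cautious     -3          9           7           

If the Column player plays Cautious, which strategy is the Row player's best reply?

Aggressive

With the Column player fixed at Cautious, the Row player's payoffs are: Aggressive → 8, Moderate → -8, Cautious → -3.
The maximum is 8, achieved by Aggressive.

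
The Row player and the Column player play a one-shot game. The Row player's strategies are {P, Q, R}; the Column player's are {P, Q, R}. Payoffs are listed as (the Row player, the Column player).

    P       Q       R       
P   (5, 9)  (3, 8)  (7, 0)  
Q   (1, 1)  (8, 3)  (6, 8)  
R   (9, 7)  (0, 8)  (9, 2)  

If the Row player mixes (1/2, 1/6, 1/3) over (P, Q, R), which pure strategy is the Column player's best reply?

The Column player's best reply maximizes expected payoff against the mix.
P: (1/2)·9 + (1/6)·1 + (1/3)·7 = 7
Q: (1/2)·8 + (1/6)·3 + (1/3)·8 = 43/6
R: (1/2)·0 + (1/6)·8 + (1/3)·2 = 2
Highest expected payoff is 43/6, from Q.

Q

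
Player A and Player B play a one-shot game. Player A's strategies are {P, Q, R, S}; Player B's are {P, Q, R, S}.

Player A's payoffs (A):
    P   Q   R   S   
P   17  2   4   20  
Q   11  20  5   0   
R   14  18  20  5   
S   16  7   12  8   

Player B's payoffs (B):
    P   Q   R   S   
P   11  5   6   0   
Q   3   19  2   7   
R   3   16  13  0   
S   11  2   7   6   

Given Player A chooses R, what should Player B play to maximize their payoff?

With Player A fixed at R, Player B's payoffs are: P → 3, Q → 16, R → 13, S → 0.
The maximum is 16, achieved by Q.

Q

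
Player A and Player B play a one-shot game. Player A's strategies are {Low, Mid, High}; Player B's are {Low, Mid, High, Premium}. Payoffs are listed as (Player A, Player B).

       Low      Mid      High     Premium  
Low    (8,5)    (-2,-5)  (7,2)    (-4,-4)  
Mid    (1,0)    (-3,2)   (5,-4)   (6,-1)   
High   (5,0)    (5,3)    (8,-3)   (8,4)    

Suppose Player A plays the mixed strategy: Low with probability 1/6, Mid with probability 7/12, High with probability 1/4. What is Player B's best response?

Mid

Compute Player B's expected payoff from each pure strategy against the given mix.
Low: (1/6)·5 + (7/12)·0 + (1/4)·0 = 5/6
Mid: (1/6)·(-5) + (7/12)·2 + (1/4)·3 = 13/12
High: (1/6)·2 + (7/12)·(-4) + (1/4)·(-3) = -11/4
Premium: (1/6)·(-4) + (7/12)·(-1) + (1/4)·4 = -1/4
Highest expected payoff is 13/12, from Mid.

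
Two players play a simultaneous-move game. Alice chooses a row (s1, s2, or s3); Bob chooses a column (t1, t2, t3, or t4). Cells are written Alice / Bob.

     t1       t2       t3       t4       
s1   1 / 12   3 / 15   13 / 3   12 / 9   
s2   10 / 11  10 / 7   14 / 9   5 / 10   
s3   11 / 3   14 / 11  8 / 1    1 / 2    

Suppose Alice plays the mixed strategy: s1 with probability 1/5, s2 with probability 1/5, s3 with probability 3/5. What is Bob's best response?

Bob's best reply maximizes expected payoff against the mix.
t1: (1/5)·12 + (1/5)·11 + (3/5)·3 = 32/5
t2: (1/5)·15 + (1/5)·7 + (3/5)·11 = 11
t3: (1/5)·3 + (1/5)·9 + (3/5)·1 = 3
t4: (1/5)·9 + (1/5)·10 + (3/5)·2 = 5
Highest expected payoff is 11, from t2.

t2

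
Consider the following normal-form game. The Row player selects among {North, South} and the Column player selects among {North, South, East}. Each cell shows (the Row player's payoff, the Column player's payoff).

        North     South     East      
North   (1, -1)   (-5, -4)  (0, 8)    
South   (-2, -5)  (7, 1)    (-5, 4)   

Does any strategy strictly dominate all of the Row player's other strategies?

Check whether one of the Row player's strategies beats all alternatives regardless of what the opponent does.
North is not dominant: against South, South gives 7 > -5.
South is not dominant: against North, North gives 1 > -2.
No single strategy is best against every opponent action.

None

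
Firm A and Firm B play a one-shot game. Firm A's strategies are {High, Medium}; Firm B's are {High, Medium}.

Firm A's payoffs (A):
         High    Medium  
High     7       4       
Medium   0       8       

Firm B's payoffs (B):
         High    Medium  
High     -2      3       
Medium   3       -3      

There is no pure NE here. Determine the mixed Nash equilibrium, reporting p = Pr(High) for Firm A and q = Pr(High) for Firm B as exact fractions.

p = 6/11, q = 4/11

In a mixed NE each player is indifferent between their pure strategies, so the opponent's mix sets the indifference.
Firm B indifferent between High and Medium: p·(-2) + (1−p)·3 = p·3 + (1−p)·(-3) ⟹ 3 + (-5)p = (-3) + 6p ⟹ p = 6/11.
Firm A indifferent between High and Medium: q·7 + (1−q)·4 = q·0 + (1−q)·8 ⟹ 4 + 3q = 8 + (-8)q ⟹ q = 4/11.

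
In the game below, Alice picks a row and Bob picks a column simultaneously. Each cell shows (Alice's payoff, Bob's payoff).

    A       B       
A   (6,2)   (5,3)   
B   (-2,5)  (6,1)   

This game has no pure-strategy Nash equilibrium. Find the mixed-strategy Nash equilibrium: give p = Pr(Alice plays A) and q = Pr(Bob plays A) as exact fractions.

p = 4/5, q = 1/9

In a mixed NE each player is indifferent between their pure strategies, so the opponent's mix sets the indifference.
Bob indifferent between A and B: p·2 + (1−p)·5 = p·3 + (1−p)·1 ⟹ 5 + (-3)p = 1 + 2p ⟹ p = 4/5.
Alice indifferent between A and B: q·6 + (1−q)·5 = q·(-2) + (1−q)·6 ⟹ 5 + 1q = 6 + (-8)q ⟹ q = 1/9.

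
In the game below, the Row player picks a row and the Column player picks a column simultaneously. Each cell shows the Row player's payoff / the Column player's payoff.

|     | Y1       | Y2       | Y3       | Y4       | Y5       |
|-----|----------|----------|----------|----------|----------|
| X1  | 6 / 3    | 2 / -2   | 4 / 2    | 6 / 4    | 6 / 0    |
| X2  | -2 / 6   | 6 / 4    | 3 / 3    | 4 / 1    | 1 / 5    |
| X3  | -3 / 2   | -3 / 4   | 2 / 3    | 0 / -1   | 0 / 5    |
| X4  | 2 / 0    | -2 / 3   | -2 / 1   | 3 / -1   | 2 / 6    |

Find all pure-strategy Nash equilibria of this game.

(X1, Y4)

A profile is a Nash equilibrium when each player is best-responding to the other.
The Row player's best responses — vs Y1: X1 (payoff 6); vs Y2: X2 (payoff 6); vs Y3: X1 (payoff 4); vs Y4: X1 (payoff 6); vs Y5: X1 (payoff 6).
The Column player's best responses — vs X1: Y4 (payoff 4); vs X2: Y1 (payoff 6); vs X3: Y5 (payoff 5); vs X4: Y5 (payoff 6).
The only mutual best response is (X1, Y4); neither player gains by switching there.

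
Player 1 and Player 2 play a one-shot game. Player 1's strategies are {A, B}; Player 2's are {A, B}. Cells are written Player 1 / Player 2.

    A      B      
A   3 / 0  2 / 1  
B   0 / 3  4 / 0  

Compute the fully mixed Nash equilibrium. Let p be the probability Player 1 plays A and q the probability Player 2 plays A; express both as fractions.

In a mixed NE each player is indifferent between their pure strategies, so the opponent's mix sets the indifference.
Player 2 indifferent between A and B: p·0 + (1−p)·3 = p·1 + (1−p)·0 ⟹ 3 + (-3)p = 0 + 1p ⟹ p = 3/4.
Player 1 indifferent between A and B: q·3 + (1−q)·2 = q·0 + (1−q)·4 ⟹ 2 + 1q = 4 + (-4)q ⟹ q = 2/5.

p = 3/4, q = 2/5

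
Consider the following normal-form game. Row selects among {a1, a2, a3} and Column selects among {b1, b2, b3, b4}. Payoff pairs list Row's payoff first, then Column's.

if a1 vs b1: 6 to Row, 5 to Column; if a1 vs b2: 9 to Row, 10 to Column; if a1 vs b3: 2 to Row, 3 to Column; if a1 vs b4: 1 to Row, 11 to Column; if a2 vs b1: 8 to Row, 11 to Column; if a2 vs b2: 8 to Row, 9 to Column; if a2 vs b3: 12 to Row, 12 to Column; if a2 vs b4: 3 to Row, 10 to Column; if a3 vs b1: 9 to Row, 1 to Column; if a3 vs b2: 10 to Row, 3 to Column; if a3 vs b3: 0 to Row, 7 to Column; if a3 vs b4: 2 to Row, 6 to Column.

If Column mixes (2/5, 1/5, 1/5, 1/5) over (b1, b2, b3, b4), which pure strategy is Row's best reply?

Compute Row's expected payoff from each pure strategy against the given mix.
a1: (2/5)·6 + (1/5)·9 + (1/5)·2 + (1/5)·1 = 24/5
a2: (2/5)·8 + (1/5)·8 + (1/5)·12 + (1/5)·3 = 39/5
a3: (2/5)·9 + (1/5)·10 + (1/5)·0 + (1/5)·2 = 6
Highest expected payoff is 39/5, from a2.

a2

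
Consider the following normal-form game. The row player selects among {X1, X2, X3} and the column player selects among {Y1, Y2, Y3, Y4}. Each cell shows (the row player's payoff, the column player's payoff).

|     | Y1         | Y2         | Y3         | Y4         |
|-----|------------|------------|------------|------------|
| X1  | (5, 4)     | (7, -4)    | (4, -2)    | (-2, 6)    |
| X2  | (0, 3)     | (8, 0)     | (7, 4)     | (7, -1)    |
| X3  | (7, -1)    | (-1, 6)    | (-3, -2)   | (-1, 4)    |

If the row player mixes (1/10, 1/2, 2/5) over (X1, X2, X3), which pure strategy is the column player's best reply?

Y2

Compute the column player's expected payoff from each pure strategy against the given mix.
Y1: (1/10)·4 + (1/2)·3 + (2/5)·(-1) = 3/2
Y2: (1/10)·(-4) + (1/2)·0 + (2/5)·6 = 2
Y3: (1/10)·(-2) + (1/2)·4 + (2/5)·(-2) = 1
Y4: (1/10)·6 + (1/2)·(-1) + (2/5)·4 = 17/10
Highest expected payoff is 2, from Y2.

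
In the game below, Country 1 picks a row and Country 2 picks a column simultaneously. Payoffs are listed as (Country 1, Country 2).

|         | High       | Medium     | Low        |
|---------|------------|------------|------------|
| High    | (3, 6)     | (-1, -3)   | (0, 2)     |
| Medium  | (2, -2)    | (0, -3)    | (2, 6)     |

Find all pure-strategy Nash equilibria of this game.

(High, High) and (Medium, Low)

Check mutual best responses: a cell is a NE iff neither player can gain by unilaterally deviating.
Country 1's best responses — vs High: High (payoff 3); vs Medium: Medium (payoff 0); vs Low: Medium (payoff 2).
Country 2's best responses — vs High: High (payoff 6); vs Medium: Low (payoff 6).
Mutual best responses occur at (High, High) and (Medium, Low); at each, neither player gains by switching.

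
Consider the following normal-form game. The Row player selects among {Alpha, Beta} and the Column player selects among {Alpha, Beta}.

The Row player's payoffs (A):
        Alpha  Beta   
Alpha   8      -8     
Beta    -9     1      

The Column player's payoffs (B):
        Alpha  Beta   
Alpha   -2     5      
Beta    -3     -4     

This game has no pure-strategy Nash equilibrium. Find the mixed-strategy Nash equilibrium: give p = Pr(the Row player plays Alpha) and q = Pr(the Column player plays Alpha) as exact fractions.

In a mixed NE each player is indifferent between their pure strategies, so the opponent's mix sets the indifference.
The Column player indifferent between Alpha and Beta: p·(-2) + (1−p)·(-3) = p·5 + (1−p)·(-4) ⟹ (-3) + 1p = (-4) + 9p ⟹ p = 1/8.
The Row player indifferent between Alpha and Beta: q·8 + (1−q)·(-8) = q·(-9) + (1−q)·1 ⟹ (-8) + 16q = 1 + (-10)q ⟹ q = 9/26.

p = 1/8, q = 9/26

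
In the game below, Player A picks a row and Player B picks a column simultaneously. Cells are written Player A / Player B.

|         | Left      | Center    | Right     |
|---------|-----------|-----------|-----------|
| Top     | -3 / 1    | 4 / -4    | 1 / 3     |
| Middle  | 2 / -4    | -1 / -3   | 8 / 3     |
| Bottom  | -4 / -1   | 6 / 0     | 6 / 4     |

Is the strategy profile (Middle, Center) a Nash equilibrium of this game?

Holding Player B at Center: Player A gets -1 from Middle but could get 6 by switching to Bottom. Player A has a profitable deviation.

No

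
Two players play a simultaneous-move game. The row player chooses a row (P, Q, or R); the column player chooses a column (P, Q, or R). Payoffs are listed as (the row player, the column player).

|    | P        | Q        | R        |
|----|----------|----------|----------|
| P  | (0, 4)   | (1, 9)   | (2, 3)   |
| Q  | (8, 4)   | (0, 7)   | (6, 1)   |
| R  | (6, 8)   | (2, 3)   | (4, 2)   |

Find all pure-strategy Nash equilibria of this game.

Find each player's best response to every opponent strategy; NE are the intersections.
The row player's best responses — vs P: Q (payoff 8); vs Q: R (payoff 2); vs R: Q (payoff 6).
The column player's best responses — vs P: Q (payoff 9); vs Q: Q (payoff 7); vs R: P (payoff 8).
No cell has both players best-responding. For instance, the row player's best reply to R is Q, but against Q the column player prefers Q over R.

None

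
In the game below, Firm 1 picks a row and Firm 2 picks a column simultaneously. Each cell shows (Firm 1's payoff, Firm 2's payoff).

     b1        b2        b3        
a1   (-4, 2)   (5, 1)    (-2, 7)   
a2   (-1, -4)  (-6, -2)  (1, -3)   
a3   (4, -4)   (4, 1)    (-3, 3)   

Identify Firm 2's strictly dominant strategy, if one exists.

Check whether one of Firm 2's strategies beats all alternatives regardless of what the opponent does.
b1 is not dominant: against a1, b3 gives 7 > 2.
b2 is not dominant: against a1, b1 gives 2 > 1.
b3 is not dominant: against a2, b2 gives -2 > -3.
No single strategy is best against every opponent action.

No strictly dominant strategy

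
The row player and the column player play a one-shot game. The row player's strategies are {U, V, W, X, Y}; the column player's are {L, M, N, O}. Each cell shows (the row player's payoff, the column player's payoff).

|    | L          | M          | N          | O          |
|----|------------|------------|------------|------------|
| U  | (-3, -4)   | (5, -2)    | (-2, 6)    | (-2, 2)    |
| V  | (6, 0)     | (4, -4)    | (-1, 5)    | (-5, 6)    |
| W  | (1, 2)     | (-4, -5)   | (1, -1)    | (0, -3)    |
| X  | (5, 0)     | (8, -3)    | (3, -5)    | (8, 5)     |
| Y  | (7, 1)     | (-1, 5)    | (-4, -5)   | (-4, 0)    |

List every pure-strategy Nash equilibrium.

Find each player's best response to every opponent strategy; NE are the intersections.
The row player's best responses — vs L: Y (payoff 7); vs M: X (payoff 8); vs N: X (payoff 3); vs O: X (payoff 8).
The column player's best responses — vs U: N (payoff 6); vs V: O (payoff 6); vs W: L (payoff 2); vs X: O (payoff 5); vs Y: M (payoff 5).
The only mutual best response is (X, O); neither player gains by switching there.

(X, O)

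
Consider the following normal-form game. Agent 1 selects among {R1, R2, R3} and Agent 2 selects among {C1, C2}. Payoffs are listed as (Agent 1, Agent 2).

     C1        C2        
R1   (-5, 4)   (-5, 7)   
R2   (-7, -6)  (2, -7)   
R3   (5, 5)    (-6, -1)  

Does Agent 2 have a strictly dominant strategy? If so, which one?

Check whether one of Agent 2's strategies beats all alternatives regardless of what the opponent does.
C1 is not dominant: against R1, C2 gives 7 > 4.
C2 is not dominant: against R2, C1 gives -6 > -7.
No single strategy is best against every opponent action.

None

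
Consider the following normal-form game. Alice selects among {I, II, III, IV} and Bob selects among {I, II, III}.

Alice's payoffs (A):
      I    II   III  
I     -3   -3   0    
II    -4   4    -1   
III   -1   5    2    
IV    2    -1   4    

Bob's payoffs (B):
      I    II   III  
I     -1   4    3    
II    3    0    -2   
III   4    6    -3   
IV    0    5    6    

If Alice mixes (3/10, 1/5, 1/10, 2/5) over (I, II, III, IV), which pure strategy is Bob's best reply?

II

Bob's best reply maximizes expected payoff against the mix.
I: (3/10)·(-1) + (1/5)·3 + (1/10)·4 + (2/5)·0 = 7/10
II: (3/10)·4 + (1/5)·0 + (1/10)·6 + (2/5)·5 = 19/5
III: (3/10)·3 + (1/5)·(-2) + (1/10)·(-3) + (2/5)·6 = 13/5
Highest expected payoff is 19/5, from II.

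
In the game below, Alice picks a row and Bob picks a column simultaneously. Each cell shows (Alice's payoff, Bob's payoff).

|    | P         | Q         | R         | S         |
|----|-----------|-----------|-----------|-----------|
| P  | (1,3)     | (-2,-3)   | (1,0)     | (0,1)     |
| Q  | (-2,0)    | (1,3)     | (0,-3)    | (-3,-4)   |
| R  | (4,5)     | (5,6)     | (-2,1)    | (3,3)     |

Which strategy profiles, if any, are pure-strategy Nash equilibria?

(R, Q)

Check mutual best responses: a cell is a NE iff neither player can gain by unilaterally deviating.
Alice's best responses — vs P: R (payoff 4); vs Q: R (payoff 5); vs R: P (payoff 1); vs S: R (payoff 3).
Bob's best responses — vs P: P (payoff 3); vs Q: Q (payoff 3); vs R: Q (payoff 6).
The only mutual best response is (R, Q); neither player gains by switching there.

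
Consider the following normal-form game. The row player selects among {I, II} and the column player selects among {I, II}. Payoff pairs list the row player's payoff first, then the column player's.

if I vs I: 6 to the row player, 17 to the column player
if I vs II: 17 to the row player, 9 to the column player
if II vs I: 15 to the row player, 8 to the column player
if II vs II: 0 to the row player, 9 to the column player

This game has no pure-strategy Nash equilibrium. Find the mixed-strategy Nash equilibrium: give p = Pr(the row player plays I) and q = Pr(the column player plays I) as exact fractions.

p = 1/9, q = 17/26

In a mixed NE each player is indifferent between their pure strategies, so the opponent's mix sets the indifference.
The column player indifferent between I and II: p·17 + (1−p)·8 = p·9 + (1−p)·9 ⟹ 8 + 9p = 9 + 0p ⟹ p = 1/9.
The row player indifferent between I and II: q·6 + (1−q)·17 = q·15 + (1−q)·0 ⟹ 17 + (-11)q = 0 + 15q ⟹ q = 17/26.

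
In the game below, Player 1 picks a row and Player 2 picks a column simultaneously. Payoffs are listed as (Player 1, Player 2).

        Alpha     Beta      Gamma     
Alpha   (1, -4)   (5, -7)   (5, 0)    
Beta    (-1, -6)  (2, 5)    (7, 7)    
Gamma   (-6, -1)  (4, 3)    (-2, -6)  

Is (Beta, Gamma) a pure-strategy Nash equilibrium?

Yes

Holding Player 2 at Gamma: Player 1 gets 7 from Beta, versus 5 from Alpha, -2 from Gamma. No profitable deviation for Player 1.
Holding Player 1 at Beta: Player 2 gets 7 from Gamma, versus -6 from Alpha, 5 from Beta. No profitable deviation for Player 2 either.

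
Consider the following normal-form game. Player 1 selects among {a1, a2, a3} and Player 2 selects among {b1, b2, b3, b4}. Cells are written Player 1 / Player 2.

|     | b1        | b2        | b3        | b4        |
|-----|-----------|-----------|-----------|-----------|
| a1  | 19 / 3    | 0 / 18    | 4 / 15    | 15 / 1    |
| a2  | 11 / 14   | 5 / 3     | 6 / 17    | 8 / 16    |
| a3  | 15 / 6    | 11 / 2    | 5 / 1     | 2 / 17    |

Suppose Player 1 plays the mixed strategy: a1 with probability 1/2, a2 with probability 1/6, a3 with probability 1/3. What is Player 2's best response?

b3

Player 2's best reply maximizes expected payoff against the mix.
b1: (1/2)·3 + (1/6)·14 + (1/3)·6 = 35/6
b2: (1/2)·18 + (1/6)·3 + (1/3)·2 = 61/6
b3: (1/2)·15 + (1/6)·17 + (1/3)·1 = 32/3
b4: (1/2)·1 + (1/6)·16 + (1/3)·17 = 53/6
Highest expected payoff is 32/3, from b3.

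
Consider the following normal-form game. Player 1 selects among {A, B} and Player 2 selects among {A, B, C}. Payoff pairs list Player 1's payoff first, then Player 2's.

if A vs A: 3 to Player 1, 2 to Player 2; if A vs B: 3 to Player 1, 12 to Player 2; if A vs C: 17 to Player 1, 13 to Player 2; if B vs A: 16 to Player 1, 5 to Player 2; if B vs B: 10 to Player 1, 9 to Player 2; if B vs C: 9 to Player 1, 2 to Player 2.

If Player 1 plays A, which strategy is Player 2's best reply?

With Player 1 fixed at A, Player 2's payoffs are: A → 2, B → 12, C → 13.
The maximum is 13, achieved by C.

C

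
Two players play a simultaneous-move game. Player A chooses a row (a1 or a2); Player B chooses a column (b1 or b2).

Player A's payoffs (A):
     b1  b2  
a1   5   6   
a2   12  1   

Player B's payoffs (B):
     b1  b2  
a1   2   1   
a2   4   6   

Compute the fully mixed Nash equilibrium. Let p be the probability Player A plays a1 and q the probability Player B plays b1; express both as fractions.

p = 2/3, q = 5/12

In a mixed NE each player is indifferent between their pure strategies, so the opponent's mix sets the indifference.
Player B indifferent between b1 and b2: p·2 + (1−p)·4 = p·1 + (1−p)·6 ⟹ 4 + (-2)p = 6 + (-5)p ⟹ p = 2/3.
Player A indifferent between a1 and a2: q·5 + (1−q)·6 = q·12 + (1−q)·1 ⟹ 6 + (-1)q = 1 + 11q ⟹ q = 5/12.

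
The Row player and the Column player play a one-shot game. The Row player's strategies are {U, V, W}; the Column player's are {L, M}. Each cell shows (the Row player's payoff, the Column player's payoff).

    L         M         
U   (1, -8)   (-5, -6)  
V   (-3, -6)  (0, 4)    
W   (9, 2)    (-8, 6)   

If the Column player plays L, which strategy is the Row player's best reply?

W

With the Column player fixed at L, the Row player's payoffs are: U → 1, V → -3, W → 9.
The maximum is 9, achieved by W.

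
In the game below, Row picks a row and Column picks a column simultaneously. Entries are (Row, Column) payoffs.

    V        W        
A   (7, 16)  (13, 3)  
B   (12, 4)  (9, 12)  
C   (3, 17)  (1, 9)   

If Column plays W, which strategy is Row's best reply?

With Column fixed at W, Row's payoffs are: A → 13, B → 9, C → 1.
The maximum is 13, achieved by A.

A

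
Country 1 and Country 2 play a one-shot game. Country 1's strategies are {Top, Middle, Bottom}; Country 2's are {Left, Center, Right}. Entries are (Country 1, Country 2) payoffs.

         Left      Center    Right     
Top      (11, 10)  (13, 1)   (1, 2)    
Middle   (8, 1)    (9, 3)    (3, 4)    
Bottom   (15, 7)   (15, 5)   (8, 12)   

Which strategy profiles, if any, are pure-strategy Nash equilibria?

Find each player's best response to every opponent strategy; NE are the intersections.
Country 1's best responses — vs Left: Bottom (payoff 15); vs Center: Bottom (payoff 15); vs Right: Bottom (payoff 8).
Country 2's best responses — vs Top: Left (payoff 10); vs Middle: Right (payoff 4); vs Bottom: Right (payoff 12).
The only mutual best response is (Bottom, Right); neither player gains by switching there.

(Bottom, Right)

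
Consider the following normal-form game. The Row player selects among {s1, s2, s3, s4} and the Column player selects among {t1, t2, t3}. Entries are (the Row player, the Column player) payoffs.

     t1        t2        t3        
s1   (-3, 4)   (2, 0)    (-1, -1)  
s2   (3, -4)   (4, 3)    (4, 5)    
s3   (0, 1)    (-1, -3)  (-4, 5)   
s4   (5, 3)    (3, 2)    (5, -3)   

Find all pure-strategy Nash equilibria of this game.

(s4, t1)

Find each player's best response to every opponent strategy; NE are the intersections.
The Row player's best responses — vs t1: s4 (payoff 5); vs t2: s2 (payoff 4); vs t3: s4 (payoff 5).
The Column player's best responses — vs s1: t1 (payoff 4); vs s2: t3 (payoff 5); vs s3: t3 (payoff 5); vs s4: t1 (payoff 3).
The only mutual best response is (s4, t1); neither player gains by switching there.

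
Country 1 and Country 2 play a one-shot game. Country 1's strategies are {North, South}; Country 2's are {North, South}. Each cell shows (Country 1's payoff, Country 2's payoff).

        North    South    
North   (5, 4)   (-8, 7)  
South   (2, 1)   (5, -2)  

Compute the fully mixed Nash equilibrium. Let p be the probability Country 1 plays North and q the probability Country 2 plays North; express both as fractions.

In a mixed NE each player is indifferent between their pure strategies, so the opponent's mix sets the indifference.
Country 2 indifferent between North and South: p·4 + (1−p)·1 = p·7 + (1−p)·(-2) ⟹ 1 + 3p = (-2) + 9p ⟹ p = 1/2.
Country 1 indifferent between North and South: q·5 + (1−q)·(-8) = q·2 + (1−q)·5 ⟹ (-8) + 13q = 5 + (-3)q ⟹ q = 13/16.

p = 1/2, q = 13/16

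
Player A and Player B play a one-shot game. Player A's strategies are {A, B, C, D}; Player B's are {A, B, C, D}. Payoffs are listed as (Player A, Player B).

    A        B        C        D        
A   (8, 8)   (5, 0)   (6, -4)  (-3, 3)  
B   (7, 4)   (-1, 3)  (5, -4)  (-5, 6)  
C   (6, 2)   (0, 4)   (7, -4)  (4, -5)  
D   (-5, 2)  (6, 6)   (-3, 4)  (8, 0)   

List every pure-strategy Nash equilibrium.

(A, A) and (D, B)

Check mutual best responses: a cell is a NE iff neither player can gain by unilaterally deviating.
Player A's best responses — vs A: A (payoff 8); vs B: D (payoff 6); vs C: C (payoff 7); vs D: D (payoff 8).
Player B's best responses — vs A: A (payoff 8); vs B: D (payoff 6); vs C: B (payoff 4); vs D: B (payoff 6).
Mutual best responses occur at (A, A) and (D, B); at each, neither player gains by switching.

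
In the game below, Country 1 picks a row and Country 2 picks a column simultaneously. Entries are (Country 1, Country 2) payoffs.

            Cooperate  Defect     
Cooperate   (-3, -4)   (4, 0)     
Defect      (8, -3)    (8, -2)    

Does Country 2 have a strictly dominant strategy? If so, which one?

Check whether one of Country 2's strategies beats all alternatives regardless of what the opponent does.
Defect strictly dominates: vs Cooperate: 0 > -4; vs Defect: -2 > -3.

Defect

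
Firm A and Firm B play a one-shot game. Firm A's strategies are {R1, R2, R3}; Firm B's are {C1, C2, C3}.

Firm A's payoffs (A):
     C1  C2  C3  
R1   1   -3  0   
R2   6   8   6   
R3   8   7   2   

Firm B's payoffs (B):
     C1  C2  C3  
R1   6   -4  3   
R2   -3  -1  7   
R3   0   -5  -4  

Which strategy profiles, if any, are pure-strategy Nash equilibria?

Find each player's best response to every opponent strategy; NE are the intersections.
Firm A's best responses — vs C1: R3 (payoff 8); vs C2: R2 (payoff 8); vs C3: R2 (payoff 6).
Firm B's best responses — vs R1: C1 (payoff 6); vs R2: C3 (payoff 7); vs R3: C1 (payoff 0).
Mutual best responses occur at (R2, C3) and (R3, C1); at each, neither player gains by switching.

(R2, C3) and (R3, C1)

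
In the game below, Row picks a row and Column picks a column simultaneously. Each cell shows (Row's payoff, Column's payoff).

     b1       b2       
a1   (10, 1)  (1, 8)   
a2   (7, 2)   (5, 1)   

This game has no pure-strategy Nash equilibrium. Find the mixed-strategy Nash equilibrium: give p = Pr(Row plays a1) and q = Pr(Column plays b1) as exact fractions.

In a mixed NE each player is indifferent between their pure strategies, so the opponent's mix sets the indifference.
Column indifferent between b1 and b2: p·1 + (1−p)·2 = p·8 + (1−p)·1 ⟹ 2 + (-1)p = 1 + 7p ⟹ p = 1/8.
Row indifferent between a1 and a2: q·10 + (1−q)·1 = q·7 + (1−q)·5 ⟹ 1 + 9q = 5 + 2q ⟹ q = 4/7.

p = 1/8, q = 4/7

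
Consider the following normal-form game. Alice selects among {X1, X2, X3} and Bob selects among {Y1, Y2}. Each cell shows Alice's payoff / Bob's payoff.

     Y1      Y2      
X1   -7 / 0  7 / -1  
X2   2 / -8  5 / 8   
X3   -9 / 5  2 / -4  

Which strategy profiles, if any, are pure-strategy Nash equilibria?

None

Check mutual best responses: a cell is a NE iff neither player can gain by unilaterally deviating.
Alice's best responses — vs Y1: X2 (payoff 2); vs Y2: X1 (payoff 7).
Bob's best responses — vs X1: Y1 (payoff 0); vs X2: Y2 (payoff 8); vs X3: Y1 (payoff 5).
No cell has both players best-responding. For instance, Alice's best reply to Y2 is X1, but against X1 Bob prefers Y1 over Y2.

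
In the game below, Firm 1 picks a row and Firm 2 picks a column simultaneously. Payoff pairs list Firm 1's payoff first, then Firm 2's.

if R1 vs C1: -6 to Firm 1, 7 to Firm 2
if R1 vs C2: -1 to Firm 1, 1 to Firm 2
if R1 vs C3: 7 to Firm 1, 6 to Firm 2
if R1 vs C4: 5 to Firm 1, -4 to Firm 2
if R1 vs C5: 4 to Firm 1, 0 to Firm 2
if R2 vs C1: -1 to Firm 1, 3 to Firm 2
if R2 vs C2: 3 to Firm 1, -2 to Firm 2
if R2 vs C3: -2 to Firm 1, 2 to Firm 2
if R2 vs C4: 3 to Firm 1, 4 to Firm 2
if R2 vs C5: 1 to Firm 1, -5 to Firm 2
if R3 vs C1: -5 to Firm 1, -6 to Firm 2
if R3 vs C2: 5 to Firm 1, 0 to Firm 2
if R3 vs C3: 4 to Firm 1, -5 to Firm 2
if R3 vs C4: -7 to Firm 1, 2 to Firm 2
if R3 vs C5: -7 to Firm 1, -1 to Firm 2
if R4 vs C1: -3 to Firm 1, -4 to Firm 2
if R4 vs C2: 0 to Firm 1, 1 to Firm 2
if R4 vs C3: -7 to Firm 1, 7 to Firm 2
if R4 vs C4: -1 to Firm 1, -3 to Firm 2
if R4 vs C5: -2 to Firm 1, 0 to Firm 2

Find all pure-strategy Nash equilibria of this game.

Find each player's best response to every opponent strategy; NE are the intersections.
Firm 1's best responses — vs C1: R2 (payoff -1); vs C2: R3 (payoff 5); vs C3: R1 (payoff 7); vs C4: R1 (payoff 5); vs C5: R1 (payoff 4).
Firm 2's best responses — vs R1: C1 (payoff 7); vs R2: C4 (payoff 4); vs R3: C4 (payoff 2); vs R4: C3 (payoff 7).
No cell has both players best-responding. For instance, Firm 1's best reply to C2 is R3, but against R3 Firm 2 prefers C4 over C2.

No pure-strategy Nash equilibrium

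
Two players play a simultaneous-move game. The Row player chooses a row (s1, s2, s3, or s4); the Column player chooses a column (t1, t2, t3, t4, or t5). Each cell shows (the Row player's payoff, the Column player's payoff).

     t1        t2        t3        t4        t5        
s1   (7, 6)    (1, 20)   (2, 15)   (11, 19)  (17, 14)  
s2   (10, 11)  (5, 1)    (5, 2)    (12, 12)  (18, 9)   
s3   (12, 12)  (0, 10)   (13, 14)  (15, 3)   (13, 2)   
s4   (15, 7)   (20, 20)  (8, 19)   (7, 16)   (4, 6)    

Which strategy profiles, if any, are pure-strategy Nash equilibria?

(s3, t3) and (s4, t2)

Check mutual best responses: a cell is a NE iff neither player can gain by unilaterally deviating.
The Row player's best responses — vs t1: s4 (payoff 15); vs t2: s4 (payoff 20); vs t3: s3 (payoff 13); vs t4: s3 (payoff 15); vs t5: s2 (payoff 18).
The Column player's best responses — vs s1: t2 (payoff 20); vs s2: t4 (payoff 12); vs s3: t3 (payoff 14); vs s4: t2 (payoff 20).
Mutual best responses occur at (s3, t3) and (s4, t2); at each, neither player gains by switching.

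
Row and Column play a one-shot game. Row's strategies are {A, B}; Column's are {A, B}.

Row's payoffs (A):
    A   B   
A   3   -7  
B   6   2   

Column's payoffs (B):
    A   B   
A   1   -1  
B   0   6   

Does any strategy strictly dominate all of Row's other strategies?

B

A strategy is strictly dominant if it gives Row a strictly higher payoff than every other strategy, against every choice by the opponent.
B strictly dominates: vs A: 6 > 3; vs B: 2 > -7.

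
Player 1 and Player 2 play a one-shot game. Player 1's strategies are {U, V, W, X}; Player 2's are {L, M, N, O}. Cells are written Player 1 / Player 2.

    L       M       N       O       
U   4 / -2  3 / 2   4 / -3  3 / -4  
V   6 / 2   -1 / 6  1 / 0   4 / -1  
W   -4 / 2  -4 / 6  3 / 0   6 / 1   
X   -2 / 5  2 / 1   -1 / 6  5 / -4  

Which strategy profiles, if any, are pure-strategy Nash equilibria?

(U, M)

Find each player's best response to every opponent strategy; NE are the intersections.
Player 1's best responses — vs L: V (payoff 6); vs M: U (payoff 3); vs N: U (payoff 4); vs O: W (payoff 6).
Player 2's best responses — vs U: M (payoff 2); vs V: M (payoff 6); vs W: M (payoff 6); vs X: N (payoff 6).
The only mutual best response is (U, M); neither player gains by switching there.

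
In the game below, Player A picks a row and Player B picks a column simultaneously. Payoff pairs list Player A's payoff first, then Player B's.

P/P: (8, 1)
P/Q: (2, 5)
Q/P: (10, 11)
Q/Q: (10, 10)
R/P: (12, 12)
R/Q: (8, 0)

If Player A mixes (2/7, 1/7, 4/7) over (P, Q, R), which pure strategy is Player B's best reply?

P

Compute Player B's expected payoff from each pure strategy against the given mix.
P: (2/7)·1 + (1/7)·11 + (4/7)·12 = 61/7
Q: (2/7)·5 + (1/7)·10 + (4/7)·0 = 20/7
Highest expected payoff is 61/7, from P.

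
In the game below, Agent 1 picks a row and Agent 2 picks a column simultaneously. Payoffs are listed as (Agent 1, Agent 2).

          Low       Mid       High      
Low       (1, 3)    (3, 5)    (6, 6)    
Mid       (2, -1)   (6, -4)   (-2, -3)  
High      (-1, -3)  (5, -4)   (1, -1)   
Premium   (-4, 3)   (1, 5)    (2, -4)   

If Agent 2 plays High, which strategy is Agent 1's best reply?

With Agent 2 fixed at High, Agent 1's payoffs are: Low → 6, Mid → -2, High → 1, Premium → 2.
The maximum is 6, achieved by Low.

Low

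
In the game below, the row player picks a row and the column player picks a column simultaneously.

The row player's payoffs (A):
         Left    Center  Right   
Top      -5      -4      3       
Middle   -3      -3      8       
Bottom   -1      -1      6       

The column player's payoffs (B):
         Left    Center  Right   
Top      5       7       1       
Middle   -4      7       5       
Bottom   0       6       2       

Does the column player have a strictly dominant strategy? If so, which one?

Center

A strategy is strictly dominant if it gives the column player a strictly higher payoff than every other strategy, against every choice by the opponent.
Center strictly dominates: vs Top: 7 > each of {5, 1}; vs Middle: 7 > each of {-4, 5}; vs Bottom: 6 > each of {0, 2}.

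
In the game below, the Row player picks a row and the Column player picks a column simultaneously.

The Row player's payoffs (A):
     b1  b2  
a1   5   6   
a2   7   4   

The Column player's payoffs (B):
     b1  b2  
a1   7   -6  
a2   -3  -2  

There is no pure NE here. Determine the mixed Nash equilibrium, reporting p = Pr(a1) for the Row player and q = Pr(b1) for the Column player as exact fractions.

In a mixed NE each player is indifferent between their pure strategies, so the opponent's mix sets the indifference.
The Column player indifferent between b1 and b2: p·7 + (1−p)·(-3) = p·(-6) + (1−p)·(-2) ⟹ (-3) + 10p = (-2) + (-4)p ⟹ p = 1/14.
The Row player indifferent between a1 and a2: q·5 + (1−q)·6 = q·7 + (1−q)·4 ⟹ 6 + (-1)q = 4 + 3q ⟹ q = 1/2.

p = 1/14, q = 1/2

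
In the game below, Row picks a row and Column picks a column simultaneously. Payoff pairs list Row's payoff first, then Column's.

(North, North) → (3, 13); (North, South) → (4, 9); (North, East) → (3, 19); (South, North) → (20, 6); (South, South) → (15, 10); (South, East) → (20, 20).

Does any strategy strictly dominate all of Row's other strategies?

Check whether one of Row's strategies beats all alternatives regardless of what the opponent does.
South strictly dominates: vs North: 20 > 3; vs South: 15 > 4; vs East: 20 > 3.

South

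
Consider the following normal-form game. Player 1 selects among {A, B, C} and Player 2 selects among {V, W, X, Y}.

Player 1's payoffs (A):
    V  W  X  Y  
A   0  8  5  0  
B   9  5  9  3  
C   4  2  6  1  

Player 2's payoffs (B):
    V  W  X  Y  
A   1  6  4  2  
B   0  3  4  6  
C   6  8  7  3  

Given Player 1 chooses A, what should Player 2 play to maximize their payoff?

W

With Player 1 fixed at A, Player 2's payoffs are: V → 1, W → 6, X → 4, Y → 2.
The maximum is 6, achieved by W.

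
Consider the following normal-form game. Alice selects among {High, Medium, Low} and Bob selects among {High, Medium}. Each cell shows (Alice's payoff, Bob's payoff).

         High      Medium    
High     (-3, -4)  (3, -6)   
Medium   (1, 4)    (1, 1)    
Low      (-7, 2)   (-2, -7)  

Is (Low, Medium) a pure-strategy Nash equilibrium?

No

Holding Bob at Medium: Alice gets -2 from Low but could get 3 by switching to High. Alice has a profitable deviation.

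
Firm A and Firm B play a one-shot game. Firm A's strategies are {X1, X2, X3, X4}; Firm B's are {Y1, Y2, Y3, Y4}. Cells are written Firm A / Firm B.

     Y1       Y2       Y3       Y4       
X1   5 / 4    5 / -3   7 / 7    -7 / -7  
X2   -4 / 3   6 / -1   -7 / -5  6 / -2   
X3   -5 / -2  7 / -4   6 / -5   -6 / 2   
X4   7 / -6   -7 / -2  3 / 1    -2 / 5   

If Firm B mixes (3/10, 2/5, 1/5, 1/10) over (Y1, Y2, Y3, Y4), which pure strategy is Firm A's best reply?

Firm A's best reply maximizes expected payoff against the mix.
X1: (3/10)·5 + (2/5)·5 + (1/5)·7 + (1/10)·(-7) = 21/5
X2: (3/10)·(-4) + (2/5)·6 + (1/5)·(-7) + (1/10)·6 = 2/5
X3: (3/10)·(-5) + (2/5)·7 + (1/5)·6 + (1/10)·(-6) = 19/10
X4: (3/10)·7 + (2/5)·(-7) + (1/5)·3 + (1/10)·(-2) = -3/10
Highest expected payoff is 21/5, from X1.

X1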